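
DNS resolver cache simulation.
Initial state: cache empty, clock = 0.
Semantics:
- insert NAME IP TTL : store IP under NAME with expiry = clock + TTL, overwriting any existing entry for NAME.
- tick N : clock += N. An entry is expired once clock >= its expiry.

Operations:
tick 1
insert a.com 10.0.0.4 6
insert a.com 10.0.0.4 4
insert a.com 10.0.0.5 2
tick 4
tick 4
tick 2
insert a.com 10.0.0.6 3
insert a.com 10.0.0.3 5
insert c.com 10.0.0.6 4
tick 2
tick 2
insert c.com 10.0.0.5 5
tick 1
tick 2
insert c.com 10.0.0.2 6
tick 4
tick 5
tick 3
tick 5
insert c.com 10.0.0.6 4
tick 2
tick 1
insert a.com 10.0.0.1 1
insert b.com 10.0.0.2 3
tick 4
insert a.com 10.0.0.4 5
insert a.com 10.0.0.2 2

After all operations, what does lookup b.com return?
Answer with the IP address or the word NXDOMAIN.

Answer: NXDOMAIN

Derivation:
Op 1: tick 1 -> clock=1.
Op 2: insert a.com -> 10.0.0.4 (expiry=1+6=7). clock=1
Op 3: insert a.com -> 10.0.0.4 (expiry=1+4=5). clock=1
Op 4: insert a.com -> 10.0.0.5 (expiry=1+2=3). clock=1
Op 5: tick 4 -> clock=5. purged={a.com}
Op 6: tick 4 -> clock=9.
Op 7: tick 2 -> clock=11.
Op 8: insert a.com -> 10.0.0.6 (expiry=11+3=14). clock=11
Op 9: insert a.com -> 10.0.0.3 (expiry=11+5=16). clock=11
Op 10: insert c.com -> 10.0.0.6 (expiry=11+4=15). clock=11
Op 11: tick 2 -> clock=13.
Op 12: tick 2 -> clock=15. purged={c.com}
Op 13: insert c.com -> 10.0.0.5 (expiry=15+5=20). clock=15
Op 14: tick 1 -> clock=16. purged={a.com}
Op 15: tick 2 -> clock=18.
Op 16: insert c.com -> 10.0.0.2 (expiry=18+6=24). clock=18
Op 17: tick 4 -> clock=22.
Op 18: tick 5 -> clock=27. purged={c.com}
Op 19: tick 3 -> clock=30.
Op 20: tick 5 -> clock=35.
Op 21: insert c.com -> 10.0.0.6 (expiry=35+4=39). clock=35
Op 22: tick 2 -> clock=37.
Op 23: tick 1 -> clock=38.
Op 24: insert a.com -> 10.0.0.1 (expiry=38+1=39). clock=38
Op 25: insert b.com -> 10.0.0.2 (expiry=38+3=41). clock=38
Op 26: tick 4 -> clock=42. purged={a.com,b.com,c.com}
Op 27: insert a.com -> 10.0.0.4 (expiry=42+5=47). clock=42
Op 28: insert a.com -> 10.0.0.2 (expiry=42+2=44). clock=42
lookup b.com: not in cache (expired or never inserted)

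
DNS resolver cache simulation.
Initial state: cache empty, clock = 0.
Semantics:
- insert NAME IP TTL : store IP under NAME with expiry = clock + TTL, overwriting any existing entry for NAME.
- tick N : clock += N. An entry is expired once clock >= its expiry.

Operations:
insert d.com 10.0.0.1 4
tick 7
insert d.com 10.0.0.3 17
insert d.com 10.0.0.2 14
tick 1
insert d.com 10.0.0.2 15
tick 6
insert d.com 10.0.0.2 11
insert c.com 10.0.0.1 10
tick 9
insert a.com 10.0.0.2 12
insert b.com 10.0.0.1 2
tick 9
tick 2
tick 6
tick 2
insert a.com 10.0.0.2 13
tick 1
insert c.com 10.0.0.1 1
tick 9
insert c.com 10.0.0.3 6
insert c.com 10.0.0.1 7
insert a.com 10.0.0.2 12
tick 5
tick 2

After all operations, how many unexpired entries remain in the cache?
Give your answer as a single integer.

Answer: 1

Derivation:
Op 1: insert d.com -> 10.0.0.1 (expiry=0+4=4). clock=0
Op 2: tick 7 -> clock=7. purged={d.com}
Op 3: insert d.com -> 10.0.0.3 (expiry=7+17=24). clock=7
Op 4: insert d.com -> 10.0.0.2 (expiry=7+14=21). clock=7
Op 5: tick 1 -> clock=8.
Op 6: insert d.com -> 10.0.0.2 (expiry=8+15=23). clock=8
Op 7: tick 6 -> clock=14.
Op 8: insert d.com -> 10.0.0.2 (expiry=14+11=25). clock=14
Op 9: insert c.com -> 10.0.0.1 (expiry=14+10=24). clock=14
Op 10: tick 9 -> clock=23.
Op 11: insert a.com -> 10.0.0.2 (expiry=23+12=35). clock=23
Op 12: insert b.com -> 10.0.0.1 (expiry=23+2=25). clock=23
Op 13: tick 9 -> clock=32. purged={b.com,c.com,d.com}
Op 14: tick 2 -> clock=34.
Op 15: tick 6 -> clock=40. purged={a.com}
Op 16: tick 2 -> clock=42.
Op 17: insert a.com -> 10.0.0.2 (expiry=42+13=55). clock=42
Op 18: tick 1 -> clock=43.
Op 19: insert c.com -> 10.0.0.1 (expiry=43+1=44). clock=43
Op 20: tick 9 -> clock=52. purged={c.com}
Op 21: insert c.com -> 10.0.0.3 (expiry=52+6=58). clock=52
Op 22: insert c.com -> 10.0.0.1 (expiry=52+7=59). clock=52
Op 23: insert a.com -> 10.0.0.2 (expiry=52+12=64). clock=52
Op 24: tick 5 -> clock=57.
Op 25: tick 2 -> clock=59. purged={c.com}
Final cache (unexpired): {a.com} -> size=1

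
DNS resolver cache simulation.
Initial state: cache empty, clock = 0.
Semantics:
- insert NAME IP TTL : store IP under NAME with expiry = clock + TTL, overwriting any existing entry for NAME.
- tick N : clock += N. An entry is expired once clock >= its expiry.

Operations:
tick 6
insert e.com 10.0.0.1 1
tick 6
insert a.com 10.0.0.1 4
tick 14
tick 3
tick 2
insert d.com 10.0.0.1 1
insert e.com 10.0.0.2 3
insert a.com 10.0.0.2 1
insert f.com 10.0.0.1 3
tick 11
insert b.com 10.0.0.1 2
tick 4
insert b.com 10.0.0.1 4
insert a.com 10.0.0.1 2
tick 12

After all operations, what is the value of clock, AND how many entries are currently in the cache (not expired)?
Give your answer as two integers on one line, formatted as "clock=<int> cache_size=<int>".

Op 1: tick 6 -> clock=6.
Op 2: insert e.com -> 10.0.0.1 (expiry=6+1=7). clock=6
Op 3: tick 6 -> clock=12. purged={e.com}
Op 4: insert a.com -> 10.0.0.1 (expiry=12+4=16). clock=12
Op 5: tick 14 -> clock=26. purged={a.com}
Op 6: tick 3 -> clock=29.
Op 7: tick 2 -> clock=31.
Op 8: insert d.com -> 10.0.0.1 (expiry=31+1=32). clock=31
Op 9: insert e.com -> 10.0.0.2 (expiry=31+3=34). clock=31
Op 10: insert a.com -> 10.0.0.2 (expiry=31+1=32). clock=31
Op 11: insert f.com -> 10.0.0.1 (expiry=31+3=34). clock=31
Op 12: tick 11 -> clock=42. purged={a.com,d.com,e.com,f.com}
Op 13: insert b.com -> 10.0.0.1 (expiry=42+2=44). clock=42
Op 14: tick 4 -> clock=46. purged={b.com}
Op 15: insert b.com -> 10.0.0.1 (expiry=46+4=50). clock=46
Op 16: insert a.com -> 10.0.0.1 (expiry=46+2=48). clock=46
Op 17: tick 12 -> clock=58. purged={a.com,b.com}
Final clock = 58
Final cache (unexpired): {} -> size=0

Answer: clock=58 cache_size=0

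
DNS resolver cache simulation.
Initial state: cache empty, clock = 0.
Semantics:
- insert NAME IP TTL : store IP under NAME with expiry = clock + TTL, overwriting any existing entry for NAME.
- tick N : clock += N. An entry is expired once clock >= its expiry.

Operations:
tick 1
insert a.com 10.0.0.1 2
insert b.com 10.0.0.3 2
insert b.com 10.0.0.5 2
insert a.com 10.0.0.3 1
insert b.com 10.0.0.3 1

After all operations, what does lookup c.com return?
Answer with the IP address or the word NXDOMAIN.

Op 1: tick 1 -> clock=1.
Op 2: insert a.com -> 10.0.0.1 (expiry=1+2=3). clock=1
Op 3: insert b.com -> 10.0.0.3 (expiry=1+2=3). clock=1
Op 4: insert b.com -> 10.0.0.5 (expiry=1+2=3). clock=1
Op 5: insert a.com -> 10.0.0.3 (expiry=1+1=2). clock=1
Op 6: insert b.com -> 10.0.0.3 (expiry=1+1=2). clock=1
lookup c.com: not in cache (expired or never inserted)

Answer: NXDOMAIN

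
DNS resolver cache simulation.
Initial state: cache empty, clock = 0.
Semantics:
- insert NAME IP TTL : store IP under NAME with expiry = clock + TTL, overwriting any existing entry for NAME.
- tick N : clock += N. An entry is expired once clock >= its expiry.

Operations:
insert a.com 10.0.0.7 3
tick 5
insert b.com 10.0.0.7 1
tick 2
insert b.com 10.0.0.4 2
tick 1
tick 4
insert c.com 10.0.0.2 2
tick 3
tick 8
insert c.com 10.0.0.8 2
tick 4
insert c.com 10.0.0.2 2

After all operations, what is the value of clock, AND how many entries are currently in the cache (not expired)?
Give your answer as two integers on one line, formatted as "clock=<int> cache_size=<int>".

Answer: clock=27 cache_size=1

Derivation:
Op 1: insert a.com -> 10.0.0.7 (expiry=0+3=3). clock=0
Op 2: tick 5 -> clock=5. purged={a.com}
Op 3: insert b.com -> 10.0.0.7 (expiry=5+1=6). clock=5
Op 4: tick 2 -> clock=7. purged={b.com}
Op 5: insert b.com -> 10.0.0.4 (expiry=7+2=9). clock=7
Op 6: tick 1 -> clock=8.
Op 7: tick 4 -> clock=12. purged={b.com}
Op 8: insert c.com -> 10.0.0.2 (expiry=12+2=14). clock=12
Op 9: tick 3 -> clock=15. purged={c.com}
Op 10: tick 8 -> clock=23.
Op 11: insert c.com -> 10.0.0.8 (expiry=23+2=25). clock=23
Op 12: tick 4 -> clock=27. purged={c.com}
Op 13: insert c.com -> 10.0.0.2 (expiry=27+2=29). clock=27
Final clock = 27
Final cache (unexpired): {c.com} -> size=1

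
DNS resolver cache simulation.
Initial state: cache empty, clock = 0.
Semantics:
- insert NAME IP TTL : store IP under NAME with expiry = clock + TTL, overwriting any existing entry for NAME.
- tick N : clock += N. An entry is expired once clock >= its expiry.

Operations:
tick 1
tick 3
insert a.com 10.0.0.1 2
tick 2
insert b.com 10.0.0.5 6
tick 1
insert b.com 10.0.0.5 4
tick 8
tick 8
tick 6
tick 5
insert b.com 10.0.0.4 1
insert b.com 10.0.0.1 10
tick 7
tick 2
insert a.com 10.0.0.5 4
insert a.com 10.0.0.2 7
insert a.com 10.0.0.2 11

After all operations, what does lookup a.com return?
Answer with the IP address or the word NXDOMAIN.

Op 1: tick 1 -> clock=1.
Op 2: tick 3 -> clock=4.
Op 3: insert a.com -> 10.0.0.1 (expiry=4+2=6). clock=4
Op 4: tick 2 -> clock=6. purged={a.com}
Op 5: insert b.com -> 10.0.0.5 (expiry=6+6=12). clock=6
Op 6: tick 1 -> clock=7.
Op 7: insert b.com -> 10.0.0.5 (expiry=7+4=11). clock=7
Op 8: tick 8 -> clock=15. purged={b.com}
Op 9: tick 8 -> clock=23.
Op 10: tick 6 -> clock=29.
Op 11: tick 5 -> clock=34.
Op 12: insert b.com -> 10.0.0.4 (expiry=34+1=35). clock=34
Op 13: insert b.com -> 10.0.0.1 (expiry=34+10=44). clock=34
Op 14: tick 7 -> clock=41.
Op 15: tick 2 -> clock=43.
Op 16: insert a.com -> 10.0.0.5 (expiry=43+4=47). clock=43
Op 17: insert a.com -> 10.0.0.2 (expiry=43+7=50). clock=43
Op 18: insert a.com -> 10.0.0.2 (expiry=43+11=54). clock=43
lookup a.com: present, ip=10.0.0.2 expiry=54 > clock=43

Answer: 10.0.0.2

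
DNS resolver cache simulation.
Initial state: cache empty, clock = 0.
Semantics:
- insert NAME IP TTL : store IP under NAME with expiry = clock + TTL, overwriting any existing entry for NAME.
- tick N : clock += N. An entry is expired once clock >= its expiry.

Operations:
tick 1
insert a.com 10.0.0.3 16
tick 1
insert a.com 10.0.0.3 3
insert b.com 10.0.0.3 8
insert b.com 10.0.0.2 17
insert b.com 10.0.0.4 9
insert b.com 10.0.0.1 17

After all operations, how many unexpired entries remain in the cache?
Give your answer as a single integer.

Op 1: tick 1 -> clock=1.
Op 2: insert a.com -> 10.0.0.3 (expiry=1+16=17). clock=1
Op 3: tick 1 -> clock=2.
Op 4: insert a.com -> 10.0.0.3 (expiry=2+3=5). clock=2
Op 5: insert b.com -> 10.0.0.3 (expiry=2+8=10). clock=2
Op 6: insert b.com -> 10.0.0.2 (expiry=2+17=19). clock=2
Op 7: insert b.com -> 10.0.0.4 (expiry=2+9=11). clock=2
Op 8: insert b.com -> 10.0.0.1 (expiry=2+17=19). clock=2
Final cache (unexpired): {a.com,b.com} -> size=2

Answer: 2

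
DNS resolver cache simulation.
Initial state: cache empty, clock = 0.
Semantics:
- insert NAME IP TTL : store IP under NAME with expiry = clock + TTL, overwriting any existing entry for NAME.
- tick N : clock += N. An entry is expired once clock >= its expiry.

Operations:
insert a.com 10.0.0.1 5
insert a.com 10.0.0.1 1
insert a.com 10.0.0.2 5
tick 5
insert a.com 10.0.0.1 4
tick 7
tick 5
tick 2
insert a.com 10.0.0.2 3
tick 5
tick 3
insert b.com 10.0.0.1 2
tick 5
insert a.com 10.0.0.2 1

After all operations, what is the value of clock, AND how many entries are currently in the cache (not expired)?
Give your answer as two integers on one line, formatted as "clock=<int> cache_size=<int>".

Op 1: insert a.com -> 10.0.0.1 (expiry=0+5=5). clock=0
Op 2: insert a.com -> 10.0.0.1 (expiry=0+1=1). clock=0
Op 3: insert a.com -> 10.0.0.2 (expiry=0+5=5). clock=0
Op 4: tick 5 -> clock=5. purged={a.com}
Op 5: insert a.com -> 10.0.0.1 (expiry=5+4=9). clock=5
Op 6: tick 7 -> clock=12. purged={a.com}
Op 7: tick 5 -> clock=17.
Op 8: tick 2 -> clock=19.
Op 9: insert a.com -> 10.0.0.2 (expiry=19+3=22). clock=19
Op 10: tick 5 -> clock=24. purged={a.com}
Op 11: tick 3 -> clock=27.
Op 12: insert b.com -> 10.0.0.1 (expiry=27+2=29). clock=27
Op 13: tick 5 -> clock=32. purged={b.com}
Op 14: insert a.com -> 10.0.0.2 (expiry=32+1=33). clock=32
Final clock = 32
Final cache (unexpired): {a.com} -> size=1

Answer: clock=32 cache_size=1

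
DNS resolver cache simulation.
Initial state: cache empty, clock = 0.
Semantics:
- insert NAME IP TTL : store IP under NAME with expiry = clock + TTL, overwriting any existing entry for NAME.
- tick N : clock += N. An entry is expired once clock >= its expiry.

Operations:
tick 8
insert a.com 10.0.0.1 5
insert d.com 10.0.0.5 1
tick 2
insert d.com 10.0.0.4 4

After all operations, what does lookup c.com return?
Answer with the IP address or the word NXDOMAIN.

Op 1: tick 8 -> clock=8.
Op 2: insert a.com -> 10.0.0.1 (expiry=8+5=13). clock=8
Op 3: insert d.com -> 10.0.0.5 (expiry=8+1=9). clock=8
Op 4: tick 2 -> clock=10. purged={d.com}
Op 5: insert d.com -> 10.0.0.4 (expiry=10+4=14). clock=10
lookup c.com: not in cache (expired or never inserted)

Answer: NXDOMAIN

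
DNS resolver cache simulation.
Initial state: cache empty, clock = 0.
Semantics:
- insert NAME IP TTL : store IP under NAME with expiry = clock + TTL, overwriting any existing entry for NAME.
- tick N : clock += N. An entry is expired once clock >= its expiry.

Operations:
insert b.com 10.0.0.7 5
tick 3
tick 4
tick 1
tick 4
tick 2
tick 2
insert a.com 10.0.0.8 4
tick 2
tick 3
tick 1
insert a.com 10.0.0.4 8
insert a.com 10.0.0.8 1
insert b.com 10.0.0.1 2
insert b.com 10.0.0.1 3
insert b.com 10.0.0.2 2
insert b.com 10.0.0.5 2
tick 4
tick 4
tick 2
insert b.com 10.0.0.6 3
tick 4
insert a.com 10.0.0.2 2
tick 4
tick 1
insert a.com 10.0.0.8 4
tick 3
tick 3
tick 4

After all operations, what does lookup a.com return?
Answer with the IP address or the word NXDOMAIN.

Answer: NXDOMAIN

Derivation:
Op 1: insert b.com -> 10.0.0.7 (expiry=0+5=5). clock=0
Op 2: tick 3 -> clock=3.
Op 3: tick 4 -> clock=7. purged={b.com}
Op 4: tick 1 -> clock=8.
Op 5: tick 4 -> clock=12.
Op 6: tick 2 -> clock=14.
Op 7: tick 2 -> clock=16.
Op 8: insert a.com -> 10.0.0.8 (expiry=16+4=20). clock=16
Op 9: tick 2 -> clock=18.
Op 10: tick 3 -> clock=21. purged={a.com}
Op 11: tick 1 -> clock=22.
Op 12: insert a.com -> 10.0.0.4 (expiry=22+8=30). clock=22
Op 13: insert a.com -> 10.0.0.8 (expiry=22+1=23). clock=22
Op 14: insert b.com -> 10.0.0.1 (expiry=22+2=24). clock=22
Op 15: insert b.com -> 10.0.0.1 (expiry=22+3=25). clock=22
Op 16: insert b.com -> 10.0.0.2 (expiry=22+2=24). clock=22
Op 17: insert b.com -> 10.0.0.5 (expiry=22+2=24). clock=22
Op 18: tick 4 -> clock=26. purged={a.com,b.com}
Op 19: tick 4 -> clock=30.
Op 20: tick 2 -> clock=32.
Op 21: insert b.com -> 10.0.0.6 (expiry=32+3=35). clock=32
Op 22: tick 4 -> clock=36. purged={b.com}
Op 23: insert a.com -> 10.0.0.2 (expiry=36+2=38). clock=36
Op 24: tick 4 -> clock=40. purged={a.com}
Op 25: tick 1 -> clock=41.
Op 26: insert a.com -> 10.0.0.8 (expiry=41+4=45). clock=41
Op 27: tick 3 -> clock=44.
Op 28: tick 3 -> clock=47. purged={a.com}
Op 29: tick 4 -> clock=51.
lookup a.com: not in cache (expired or never inserted)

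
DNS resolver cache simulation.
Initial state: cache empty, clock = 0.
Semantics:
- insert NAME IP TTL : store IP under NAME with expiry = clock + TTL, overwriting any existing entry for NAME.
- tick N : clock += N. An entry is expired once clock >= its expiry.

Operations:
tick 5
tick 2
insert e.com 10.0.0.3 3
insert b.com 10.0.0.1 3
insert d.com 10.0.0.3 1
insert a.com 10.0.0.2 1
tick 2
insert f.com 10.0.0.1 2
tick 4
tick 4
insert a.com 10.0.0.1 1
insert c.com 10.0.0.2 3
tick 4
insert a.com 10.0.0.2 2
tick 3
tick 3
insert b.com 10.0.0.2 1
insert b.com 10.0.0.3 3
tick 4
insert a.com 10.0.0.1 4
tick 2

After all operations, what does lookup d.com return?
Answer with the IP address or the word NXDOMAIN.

Answer: NXDOMAIN

Derivation:
Op 1: tick 5 -> clock=5.
Op 2: tick 2 -> clock=7.
Op 3: insert e.com -> 10.0.0.3 (expiry=7+3=10). clock=7
Op 4: insert b.com -> 10.0.0.1 (expiry=7+3=10). clock=7
Op 5: insert d.com -> 10.0.0.3 (expiry=7+1=8). clock=7
Op 6: insert a.com -> 10.0.0.2 (expiry=7+1=8). clock=7
Op 7: tick 2 -> clock=9. purged={a.com,d.com}
Op 8: insert f.com -> 10.0.0.1 (expiry=9+2=11). clock=9
Op 9: tick 4 -> clock=13. purged={b.com,e.com,f.com}
Op 10: tick 4 -> clock=17.
Op 11: insert a.com -> 10.0.0.1 (expiry=17+1=18). clock=17
Op 12: insert c.com -> 10.0.0.2 (expiry=17+3=20). clock=17
Op 13: tick 4 -> clock=21. purged={a.com,c.com}
Op 14: insert a.com -> 10.0.0.2 (expiry=21+2=23). clock=21
Op 15: tick 3 -> clock=24. purged={a.com}
Op 16: tick 3 -> clock=27.
Op 17: insert b.com -> 10.0.0.2 (expiry=27+1=28). clock=27
Op 18: insert b.com -> 10.0.0.3 (expiry=27+3=30). clock=27
Op 19: tick 4 -> clock=31. purged={b.com}
Op 20: insert a.com -> 10.0.0.1 (expiry=31+4=35). clock=31
Op 21: tick 2 -> clock=33.
lookup d.com: not in cache (expired or never inserted)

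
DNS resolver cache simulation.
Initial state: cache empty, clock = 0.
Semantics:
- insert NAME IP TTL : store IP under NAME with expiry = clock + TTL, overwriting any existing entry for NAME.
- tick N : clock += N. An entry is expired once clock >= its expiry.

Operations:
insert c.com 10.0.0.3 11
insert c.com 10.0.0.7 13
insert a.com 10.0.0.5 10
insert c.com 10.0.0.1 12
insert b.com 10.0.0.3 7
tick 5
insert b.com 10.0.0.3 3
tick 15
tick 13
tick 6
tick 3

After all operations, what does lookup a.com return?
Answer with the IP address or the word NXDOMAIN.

Answer: NXDOMAIN

Derivation:
Op 1: insert c.com -> 10.0.0.3 (expiry=0+11=11). clock=0
Op 2: insert c.com -> 10.0.0.7 (expiry=0+13=13). clock=0
Op 3: insert a.com -> 10.0.0.5 (expiry=0+10=10). clock=0
Op 4: insert c.com -> 10.0.0.1 (expiry=0+12=12). clock=0
Op 5: insert b.com -> 10.0.0.3 (expiry=0+7=7). clock=0
Op 6: tick 5 -> clock=5.
Op 7: insert b.com -> 10.0.0.3 (expiry=5+3=8). clock=5
Op 8: tick 15 -> clock=20. purged={a.com,b.com,c.com}
Op 9: tick 13 -> clock=33.
Op 10: tick 6 -> clock=39.
Op 11: tick 3 -> clock=42.
lookup a.com: not in cache (expired or never inserted)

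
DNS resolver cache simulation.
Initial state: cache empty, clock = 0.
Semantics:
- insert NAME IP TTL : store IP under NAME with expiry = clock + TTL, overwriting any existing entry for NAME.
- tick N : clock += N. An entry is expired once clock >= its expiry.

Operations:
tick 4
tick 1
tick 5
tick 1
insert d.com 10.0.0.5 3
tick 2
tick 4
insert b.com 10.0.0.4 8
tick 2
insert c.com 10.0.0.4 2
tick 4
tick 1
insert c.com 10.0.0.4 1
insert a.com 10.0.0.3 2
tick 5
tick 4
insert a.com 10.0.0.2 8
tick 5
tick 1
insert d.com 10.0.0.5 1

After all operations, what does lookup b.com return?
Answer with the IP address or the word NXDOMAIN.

Op 1: tick 4 -> clock=4.
Op 2: tick 1 -> clock=5.
Op 3: tick 5 -> clock=10.
Op 4: tick 1 -> clock=11.
Op 5: insert d.com -> 10.0.0.5 (expiry=11+3=14). clock=11
Op 6: tick 2 -> clock=13.
Op 7: tick 4 -> clock=17. purged={d.com}
Op 8: insert b.com -> 10.0.0.4 (expiry=17+8=25). clock=17
Op 9: tick 2 -> clock=19.
Op 10: insert c.com -> 10.0.0.4 (expiry=19+2=21). clock=19
Op 11: tick 4 -> clock=23. purged={c.com}
Op 12: tick 1 -> clock=24.
Op 13: insert c.com -> 10.0.0.4 (expiry=24+1=25). clock=24
Op 14: insert a.com -> 10.0.0.3 (expiry=24+2=26). clock=24
Op 15: tick 5 -> clock=29. purged={a.com,b.com,c.com}
Op 16: tick 4 -> clock=33.
Op 17: insert a.com -> 10.0.0.2 (expiry=33+8=41). clock=33
Op 18: tick 5 -> clock=38.
Op 19: tick 1 -> clock=39.
Op 20: insert d.com -> 10.0.0.5 (expiry=39+1=40). clock=39
lookup b.com: not in cache (expired or never inserted)

Answer: NXDOMAIN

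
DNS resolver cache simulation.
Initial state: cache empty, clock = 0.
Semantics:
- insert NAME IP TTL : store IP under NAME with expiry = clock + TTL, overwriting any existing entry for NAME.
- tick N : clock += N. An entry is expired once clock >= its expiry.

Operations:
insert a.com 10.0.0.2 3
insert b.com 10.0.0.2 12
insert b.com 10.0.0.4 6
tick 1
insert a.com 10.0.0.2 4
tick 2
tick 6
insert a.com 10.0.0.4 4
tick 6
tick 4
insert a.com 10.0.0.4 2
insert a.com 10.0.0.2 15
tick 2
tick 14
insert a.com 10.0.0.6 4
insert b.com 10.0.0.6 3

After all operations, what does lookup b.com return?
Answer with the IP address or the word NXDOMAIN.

Op 1: insert a.com -> 10.0.0.2 (expiry=0+3=3). clock=0
Op 2: insert b.com -> 10.0.0.2 (expiry=0+12=12). clock=0
Op 3: insert b.com -> 10.0.0.4 (expiry=0+6=6). clock=0
Op 4: tick 1 -> clock=1.
Op 5: insert a.com -> 10.0.0.2 (expiry=1+4=5). clock=1
Op 6: tick 2 -> clock=3.
Op 7: tick 6 -> clock=9. purged={a.com,b.com}
Op 8: insert a.com -> 10.0.0.4 (expiry=9+4=13). clock=9
Op 9: tick 6 -> clock=15. purged={a.com}
Op 10: tick 4 -> clock=19.
Op 11: insert a.com -> 10.0.0.4 (expiry=19+2=21). clock=19
Op 12: insert a.com -> 10.0.0.2 (expiry=19+15=34). clock=19
Op 13: tick 2 -> clock=21.
Op 14: tick 14 -> clock=35. purged={a.com}
Op 15: insert a.com -> 10.0.0.6 (expiry=35+4=39). clock=35
Op 16: insert b.com -> 10.0.0.6 (expiry=35+3=38). clock=35
lookup b.com: present, ip=10.0.0.6 expiry=38 > clock=35

Answer: 10.0.0.6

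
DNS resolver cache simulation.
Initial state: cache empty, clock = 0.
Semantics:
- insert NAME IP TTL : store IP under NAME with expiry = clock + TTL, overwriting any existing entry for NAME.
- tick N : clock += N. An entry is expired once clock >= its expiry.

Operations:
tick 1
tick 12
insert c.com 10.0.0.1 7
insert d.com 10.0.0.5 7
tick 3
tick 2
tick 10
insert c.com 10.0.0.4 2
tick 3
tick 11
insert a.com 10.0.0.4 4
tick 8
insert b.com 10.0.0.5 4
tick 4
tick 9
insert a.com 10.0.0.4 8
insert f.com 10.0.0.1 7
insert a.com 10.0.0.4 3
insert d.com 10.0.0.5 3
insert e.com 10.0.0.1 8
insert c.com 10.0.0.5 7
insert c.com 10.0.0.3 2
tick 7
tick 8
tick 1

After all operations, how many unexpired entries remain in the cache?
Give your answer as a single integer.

Op 1: tick 1 -> clock=1.
Op 2: tick 12 -> clock=13.
Op 3: insert c.com -> 10.0.0.1 (expiry=13+7=20). clock=13
Op 4: insert d.com -> 10.0.0.5 (expiry=13+7=20). clock=13
Op 5: tick 3 -> clock=16.
Op 6: tick 2 -> clock=18.
Op 7: tick 10 -> clock=28. purged={c.com,d.com}
Op 8: insert c.com -> 10.0.0.4 (expiry=28+2=30). clock=28
Op 9: tick 3 -> clock=31. purged={c.com}
Op 10: tick 11 -> clock=42.
Op 11: insert a.com -> 10.0.0.4 (expiry=42+4=46). clock=42
Op 12: tick 8 -> clock=50. purged={a.com}
Op 13: insert b.com -> 10.0.0.5 (expiry=50+4=54). clock=50
Op 14: tick 4 -> clock=54. purged={b.com}
Op 15: tick 9 -> clock=63.
Op 16: insert a.com -> 10.0.0.4 (expiry=63+8=71). clock=63
Op 17: insert f.com -> 10.0.0.1 (expiry=63+7=70). clock=63
Op 18: insert a.com -> 10.0.0.4 (expiry=63+3=66). clock=63
Op 19: insert d.com -> 10.0.0.5 (expiry=63+3=66). clock=63
Op 20: insert e.com -> 10.0.0.1 (expiry=63+8=71). clock=63
Op 21: insert c.com -> 10.0.0.5 (expiry=63+7=70). clock=63
Op 22: insert c.com -> 10.0.0.3 (expiry=63+2=65). clock=63
Op 23: tick 7 -> clock=70. purged={a.com,c.com,d.com,f.com}
Op 24: tick 8 -> clock=78. purged={e.com}
Op 25: tick 1 -> clock=79.
Final cache (unexpired): {} -> size=0

Answer: 0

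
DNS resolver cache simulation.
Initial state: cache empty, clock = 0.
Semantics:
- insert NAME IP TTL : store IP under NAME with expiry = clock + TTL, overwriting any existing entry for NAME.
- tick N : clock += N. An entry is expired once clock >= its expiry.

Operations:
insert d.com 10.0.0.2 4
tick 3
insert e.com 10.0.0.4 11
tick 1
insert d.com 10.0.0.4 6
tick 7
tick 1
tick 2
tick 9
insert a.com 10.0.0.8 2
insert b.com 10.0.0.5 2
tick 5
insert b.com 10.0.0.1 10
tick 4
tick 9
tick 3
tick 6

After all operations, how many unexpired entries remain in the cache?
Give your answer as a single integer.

Answer: 0

Derivation:
Op 1: insert d.com -> 10.0.0.2 (expiry=0+4=4). clock=0
Op 2: tick 3 -> clock=3.
Op 3: insert e.com -> 10.0.0.4 (expiry=3+11=14). clock=3
Op 4: tick 1 -> clock=4. purged={d.com}
Op 5: insert d.com -> 10.0.0.4 (expiry=4+6=10). clock=4
Op 6: tick 7 -> clock=11. purged={d.com}
Op 7: tick 1 -> clock=12.
Op 8: tick 2 -> clock=14. purged={e.com}
Op 9: tick 9 -> clock=23.
Op 10: insert a.com -> 10.0.0.8 (expiry=23+2=25). clock=23
Op 11: insert b.com -> 10.0.0.5 (expiry=23+2=25). clock=23
Op 12: tick 5 -> clock=28. purged={a.com,b.com}
Op 13: insert b.com -> 10.0.0.1 (expiry=28+10=38). clock=28
Op 14: tick 4 -> clock=32.
Op 15: tick 9 -> clock=41. purged={b.com}
Op 16: tick 3 -> clock=44.
Op 17: tick 6 -> clock=50.
Final cache (unexpired): {} -> size=0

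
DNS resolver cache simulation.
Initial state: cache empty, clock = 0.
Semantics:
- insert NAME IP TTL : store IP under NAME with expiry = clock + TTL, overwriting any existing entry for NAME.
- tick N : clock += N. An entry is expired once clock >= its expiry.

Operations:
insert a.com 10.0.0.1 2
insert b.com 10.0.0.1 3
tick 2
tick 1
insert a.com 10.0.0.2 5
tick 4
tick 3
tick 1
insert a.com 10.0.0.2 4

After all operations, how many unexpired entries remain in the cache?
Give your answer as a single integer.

Answer: 1

Derivation:
Op 1: insert a.com -> 10.0.0.1 (expiry=0+2=2). clock=0
Op 2: insert b.com -> 10.0.0.1 (expiry=0+3=3). clock=0
Op 3: tick 2 -> clock=2. purged={a.com}
Op 4: tick 1 -> clock=3. purged={b.com}
Op 5: insert a.com -> 10.0.0.2 (expiry=3+5=8). clock=3
Op 6: tick 4 -> clock=7.
Op 7: tick 3 -> clock=10. purged={a.com}
Op 8: tick 1 -> clock=11.
Op 9: insert a.com -> 10.0.0.2 (expiry=11+4=15). clock=11
Final cache (unexpired): {a.com} -> size=1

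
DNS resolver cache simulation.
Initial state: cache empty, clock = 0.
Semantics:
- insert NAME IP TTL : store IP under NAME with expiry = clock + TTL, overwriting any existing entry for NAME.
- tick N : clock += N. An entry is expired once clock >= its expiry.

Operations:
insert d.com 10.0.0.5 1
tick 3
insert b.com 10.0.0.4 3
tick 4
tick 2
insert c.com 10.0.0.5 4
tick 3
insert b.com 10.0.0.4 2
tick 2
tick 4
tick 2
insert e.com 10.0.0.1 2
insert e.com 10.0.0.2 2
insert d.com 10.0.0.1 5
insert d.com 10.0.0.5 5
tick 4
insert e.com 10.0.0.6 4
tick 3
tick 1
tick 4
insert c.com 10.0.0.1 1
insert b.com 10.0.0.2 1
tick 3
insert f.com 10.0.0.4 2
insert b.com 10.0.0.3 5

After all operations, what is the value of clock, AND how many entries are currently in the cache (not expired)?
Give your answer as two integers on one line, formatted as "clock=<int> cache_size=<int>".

Answer: clock=35 cache_size=2

Derivation:
Op 1: insert d.com -> 10.0.0.5 (expiry=0+1=1). clock=0
Op 2: tick 3 -> clock=3. purged={d.com}
Op 3: insert b.com -> 10.0.0.4 (expiry=3+3=6). clock=3
Op 4: tick 4 -> clock=7. purged={b.com}
Op 5: tick 2 -> clock=9.
Op 6: insert c.com -> 10.0.0.5 (expiry=9+4=13). clock=9
Op 7: tick 3 -> clock=12.
Op 8: insert b.com -> 10.0.0.4 (expiry=12+2=14). clock=12
Op 9: tick 2 -> clock=14. purged={b.com,c.com}
Op 10: tick 4 -> clock=18.
Op 11: tick 2 -> clock=20.
Op 12: insert e.com -> 10.0.0.1 (expiry=20+2=22). clock=20
Op 13: insert e.com -> 10.0.0.2 (expiry=20+2=22). clock=20
Op 14: insert d.com -> 10.0.0.1 (expiry=20+5=25). clock=20
Op 15: insert d.com -> 10.0.0.5 (expiry=20+5=25). clock=20
Op 16: tick 4 -> clock=24. purged={e.com}
Op 17: insert e.com -> 10.0.0.6 (expiry=24+4=28). clock=24
Op 18: tick 3 -> clock=27. purged={d.com}
Op 19: tick 1 -> clock=28. purged={e.com}
Op 20: tick 4 -> clock=32.
Op 21: insert c.com -> 10.0.0.1 (expiry=32+1=33). clock=32
Op 22: insert b.com -> 10.0.0.2 (expiry=32+1=33). clock=32
Op 23: tick 3 -> clock=35. purged={b.com,c.com}
Op 24: insert f.com -> 10.0.0.4 (expiry=35+2=37). clock=35
Op 25: insert b.com -> 10.0.0.3 (expiry=35+5=40). clock=35
Final clock = 35
Final cache (unexpired): {b.com,f.com} -> size=2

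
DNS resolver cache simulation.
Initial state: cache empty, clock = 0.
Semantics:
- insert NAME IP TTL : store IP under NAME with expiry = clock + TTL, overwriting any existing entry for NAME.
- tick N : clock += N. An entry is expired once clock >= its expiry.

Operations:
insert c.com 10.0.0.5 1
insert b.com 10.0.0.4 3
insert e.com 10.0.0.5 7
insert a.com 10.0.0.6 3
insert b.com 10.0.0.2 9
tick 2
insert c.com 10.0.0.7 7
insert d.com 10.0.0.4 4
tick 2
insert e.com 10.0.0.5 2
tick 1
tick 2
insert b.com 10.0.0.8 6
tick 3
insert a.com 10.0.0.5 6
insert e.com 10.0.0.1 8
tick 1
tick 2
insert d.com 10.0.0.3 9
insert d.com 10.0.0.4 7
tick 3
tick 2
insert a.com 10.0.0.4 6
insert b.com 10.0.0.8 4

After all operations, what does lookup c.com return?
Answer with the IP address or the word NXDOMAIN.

Op 1: insert c.com -> 10.0.0.5 (expiry=0+1=1). clock=0
Op 2: insert b.com -> 10.0.0.4 (expiry=0+3=3). clock=0
Op 3: insert e.com -> 10.0.0.5 (expiry=0+7=7). clock=0
Op 4: insert a.com -> 10.0.0.6 (expiry=0+3=3). clock=0
Op 5: insert b.com -> 10.0.0.2 (expiry=0+9=9). clock=0
Op 6: tick 2 -> clock=2. purged={c.com}
Op 7: insert c.com -> 10.0.0.7 (expiry=2+7=9). clock=2
Op 8: insert d.com -> 10.0.0.4 (expiry=2+4=6). clock=2
Op 9: tick 2 -> clock=4. purged={a.com}
Op 10: insert e.com -> 10.0.0.5 (expiry=4+2=6). clock=4
Op 11: tick 1 -> clock=5.
Op 12: tick 2 -> clock=7. purged={d.com,e.com}
Op 13: insert b.com -> 10.0.0.8 (expiry=7+6=13). clock=7
Op 14: tick 3 -> clock=10. purged={c.com}
Op 15: insert a.com -> 10.0.0.5 (expiry=10+6=16). clock=10
Op 16: insert e.com -> 10.0.0.1 (expiry=10+8=18). clock=10
Op 17: tick 1 -> clock=11.
Op 18: tick 2 -> clock=13. purged={b.com}
Op 19: insert d.com -> 10.0.0.3 (expiry=13+9=22). clock=13
Op 20: insert d.com -> 10.0.0.4 (expiry=13+7=20). clock=13
Op 21: tick 3 -> clock=16. purged={a.com}
Op 22: tick 2 -> clock=18. purged={e.com}
Op 23: insert a.com -> 10.0.0.4 (expiry=18+6=24). clock=18
Op 24: insert b.com -> 10.0.0.8 (expiry=18+4=22). clock=18
lookup c.com: not in cache (expired or never inserted)

Answer: NXDOMAIN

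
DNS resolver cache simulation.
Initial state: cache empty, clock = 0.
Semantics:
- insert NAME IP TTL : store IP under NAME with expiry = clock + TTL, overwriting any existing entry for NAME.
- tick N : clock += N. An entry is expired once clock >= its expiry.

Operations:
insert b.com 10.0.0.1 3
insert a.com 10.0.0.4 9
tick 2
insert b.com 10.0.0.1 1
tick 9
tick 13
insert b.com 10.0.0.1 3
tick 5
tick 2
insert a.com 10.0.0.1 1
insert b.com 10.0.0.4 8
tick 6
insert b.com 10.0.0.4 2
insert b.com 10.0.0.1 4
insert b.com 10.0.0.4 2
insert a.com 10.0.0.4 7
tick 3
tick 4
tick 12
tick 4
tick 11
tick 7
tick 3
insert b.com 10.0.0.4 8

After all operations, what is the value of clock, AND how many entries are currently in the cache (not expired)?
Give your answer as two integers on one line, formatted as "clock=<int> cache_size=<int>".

Answer: clock=81 cache_size=1

Derivation:
Op 1: insert b.com -> 10.0.0.1 (expiry=0+3=3). clock=0
Op 2: insert a.com -> 10.0.0.4 (expiry=0+9=9). clock=0
Op 3: tick 2 -> clock=2.
Op 4: insert b.com -> 10.0.0.1 (expiry=2+1=3). clock=2
Op 5: tick 9 -> clock=11. purged={a.com,b.com}
Op 6: tick 13 -> clock=24.
Op 7: insert b.com -> 10.0.0.1 (expiry=24+3=27). clock=24
Op 8: tick 5 -> clock=29. purged={b.com}
Op 9: tick 2 -> clock=31.
Op 10: insert a.com -> 10.0.0.1 (expiry=31+1=32). clock=31
Op 11: insert b.com -> 10.0.0.4 (expiry=31+8=39). clock=31
Op 12: tick 6 -> clock=37. purged={a.com}
Op 13: insert b.com -> 10.0.0.4 (expiry=37+2=39). clock=37
Op 14: insert b.com -> 10.0.0.1 (expiry=37+4=41). clock=37
Op 15: insert b.com -> 10.0.0.4 (expiry=37+2=39). clock=37
Op 16: insert a.com -> 10.0.0.4 (expiry=37+7=44). clock=37
Op 17: tick 3 -> clock=40. purged={b.com}
Op 18: tick 4 -> clock=44. purged={a.com}
Op 19: tick 12 -> clock=56.
Op 20: tick 4 -> clock=60.
Op 21: tick 11 -> clock=71.
Op 22: tick 7 -> clock=78.
Op 23: tick 3 -> clock=81.
Op 24: insert b.com -> 10.0.0.4 (expiry=81+8=89). clock=81
Final clock = 81
Final cache (unexpired): {b.com} -> size=1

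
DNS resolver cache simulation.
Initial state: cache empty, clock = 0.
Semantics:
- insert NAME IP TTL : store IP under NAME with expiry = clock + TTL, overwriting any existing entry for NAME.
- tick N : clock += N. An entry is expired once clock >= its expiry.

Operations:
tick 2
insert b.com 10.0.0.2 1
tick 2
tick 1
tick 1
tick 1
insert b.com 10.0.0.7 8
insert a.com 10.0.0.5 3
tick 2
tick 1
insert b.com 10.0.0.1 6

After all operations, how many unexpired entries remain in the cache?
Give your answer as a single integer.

Op 1: tick 2 -> clock=2.
Op 2: insert b.com -> 10.0.0.2 (expiry=2+1=3). clock=2
Op 3: tick 2 -> clock=4. purged={b.com}
Op 4: tick 1 -> clock=5.
Op 5: tick 1 -> clock=6.
Op 6: tick 1 -> clock=7.
Op 7: insert b.com -> 10.0.0.7 (expiry=7+8=15). clock=7
Op 8: insert a.com -> 10.0.0.5 (expiry=7+3=10). clock=7
Op 9: tick 2 -> clock=9.
Op 10: tick 1 -> clock=10. purged={a.com}
Op 11: insert b.com -> 10.0.0.1 (expiry=10+6=16). clock=10
Final cache (unexpired): {b.com} -> size=1

Answer: 1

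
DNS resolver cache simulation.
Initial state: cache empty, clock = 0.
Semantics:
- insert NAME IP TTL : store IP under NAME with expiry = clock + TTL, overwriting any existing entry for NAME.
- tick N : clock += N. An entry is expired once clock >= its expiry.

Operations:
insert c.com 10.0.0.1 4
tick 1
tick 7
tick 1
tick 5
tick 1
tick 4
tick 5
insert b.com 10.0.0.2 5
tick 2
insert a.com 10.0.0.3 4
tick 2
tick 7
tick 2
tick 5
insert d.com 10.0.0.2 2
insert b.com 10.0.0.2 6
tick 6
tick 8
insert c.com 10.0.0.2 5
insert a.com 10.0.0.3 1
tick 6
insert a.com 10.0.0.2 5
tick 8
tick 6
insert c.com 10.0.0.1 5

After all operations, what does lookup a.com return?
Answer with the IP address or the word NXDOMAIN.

Answer: NXDOMAIN

Derivation:
Op 1: insert c.com -> 10.0.0.1 (expiry=0+4=4). clock=0
Op 2: tick 1 -> clock=1.
Op 3: tick 7 -> clock=8. purged={c.com}
Op 4: tick 1 -> clock=9.
Op 5: tick 5 -> clock=14.
Op 6: tick 1 -> clock=15.
Op 7: tick 4 -> clock=19.
Op 8: tick 5 -> clock=24.
Op 9: insert b.com -> 10.0.0.2 (expiry=24+5=29). clock=24
Op 10: tick 2 -> clock=26.
Op 11: insert a.com -> 10.0.0.3 (expiry=26+4=30). clock=26
Op 12: tick 2 -> clock=28.
Op 13: tick 7 -> clock=35. purged={a.com,b.com}
Op 14: tick 2 -> clock=37.
Op 15: tick 5 -> clock=42.
Op 16: insert d.com -> 10.0.0.2 (expiry=42+2=44). clock=42
Op 17: insert b.com -> 10.0.0.2 (expiry=42+6=48). clock=42
Op 18: tick 6 -> clock=48. purged={b.com,d.com}
Op 19: tick 8 -> clock=56.
Op 20: insert c.com -> 10.0.0.2 (expiry=56+5=61). clock=56
Op 21: insert a.com -> 10.0.0.3 (expiry=56+1=57). clock=56
Op 22: tick 6 -> clock=62. purged={a.com,c.com}
Op 23: insert a.com -> 10.0.0.2 (expiry=62+5=67). clock=62
Op 24: tick 8 -> clock=70. purged={a.com}
Op 25: tick 6 -> clock=76.
Op 26: insert c.com -> 10.0.0.1 (expiry=76+5=81). clock=76
lookup a.com: not in cache (expired or never inserted)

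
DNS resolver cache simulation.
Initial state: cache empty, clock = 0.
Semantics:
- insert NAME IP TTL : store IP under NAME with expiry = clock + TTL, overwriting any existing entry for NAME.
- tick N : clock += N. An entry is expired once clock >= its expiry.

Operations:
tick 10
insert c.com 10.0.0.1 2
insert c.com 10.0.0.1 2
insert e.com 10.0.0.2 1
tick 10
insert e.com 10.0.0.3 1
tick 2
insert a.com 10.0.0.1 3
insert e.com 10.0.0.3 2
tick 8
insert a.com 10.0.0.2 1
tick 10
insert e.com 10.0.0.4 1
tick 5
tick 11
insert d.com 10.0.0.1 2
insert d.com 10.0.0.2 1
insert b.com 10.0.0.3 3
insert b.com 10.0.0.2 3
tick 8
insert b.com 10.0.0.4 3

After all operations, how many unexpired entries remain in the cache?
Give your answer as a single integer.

Op 1: tick 10 -> clock=10.
Op 2: insert c.com -> 10.0.0.1 (expiry=10+2=12). clock=10
Op 3: insert c.com -> 10.0.0.1 (expiry=10+2=12). clock=10
Op 4: insert e.com -> 10.0.0.2 (expiry=10+1=11). clock=10
Op 5: tick 10 -> clock=20. purged={c.com,e.com}
Op 6: insert e.com -> 10.0.0.3 (expiry=20+1=21). clock=20
Op 7: tick 2 -> clock=22. purged={e.com}
Op 8: insert a.com -> 10.0.0.1 (expiry=22+3=25). clock=22
Op 9: insert e.com -> 10.0.0.3 (expiry=22+2=24). clock=22
Op 10: tick 8 -> clock=30. purged={a.com,e.com}
Op 11: insert a.com -> 10.0.0.2 (expiry=30+1=31). clock=30
Op 12: tick 10 -> clock=40. purged={a.com}
Op 13: insert e.com -> 10.0.0.4 (expiry=40+1=41). clock=40
Op 14: tick 5 -> clock=45. purged={e.com}
Op 15: tick 11 -> clock=56.
Op 16: insert d.com -> 10.0.0.1 (expiry=56+2=58). clock=56
Op 17: insert d.com -> 10.0.0.2 (expiry=56+1=57). clock=56
Op 18: insert b.com -> 10.0.0.3 (expiry=56+3=59). clock=56
Op 19: insert b.com -> 10.0.0.2 (expiry=56+3=59). clock=56
Op 20: tick 8 -> clock=64. purged={b.com,d.com}
Op 21: insert b.com -> 10.0.0.4 (expiry=64+3=67). clock=64
Final cache (unexpired): {b.com} -> size=1

Answer: 1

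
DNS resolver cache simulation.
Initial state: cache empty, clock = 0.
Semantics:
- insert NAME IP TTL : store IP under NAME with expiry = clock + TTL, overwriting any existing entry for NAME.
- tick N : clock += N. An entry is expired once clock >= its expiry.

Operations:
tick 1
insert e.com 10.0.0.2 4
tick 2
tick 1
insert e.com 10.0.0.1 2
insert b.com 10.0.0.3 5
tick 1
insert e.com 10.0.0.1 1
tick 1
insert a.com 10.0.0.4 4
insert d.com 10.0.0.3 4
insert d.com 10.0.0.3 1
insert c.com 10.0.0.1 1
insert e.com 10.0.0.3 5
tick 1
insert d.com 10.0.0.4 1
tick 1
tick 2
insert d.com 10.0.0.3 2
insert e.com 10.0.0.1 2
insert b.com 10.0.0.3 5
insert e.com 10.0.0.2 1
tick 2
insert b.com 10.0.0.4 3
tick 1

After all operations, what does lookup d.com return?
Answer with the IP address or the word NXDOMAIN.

Op 1: tick 1 -> clock=1.
Op 2: insert e.com -> 10.0.0.2 (expiry=1+4=5). clock=1
Op 3: tick 2 -> clock=3.
Op 4: tick 1 -> clock=4.
Op 5: insert e.com -> 10.0.0.1 (expiry=4+2=6). clock=4
Op 6: insert b.com -> 10.0.0.3 (expiry=4+5=9). clock=4
Op 7: tick 1 -> clock=5.
Op 8: insert e.com -> 10.0.0.1 (expiry=5+1=6). clock=5
Op 9: tick 1 -> clock=6. purged={e.com}
Op 10: insert a.com -> 10.0.0.4 (expiry=6+4=10). clock=6
Op 11: insert d.com -> 10.0.0.3 (expiry=6+4=10). clock=6
Op 12: insert d.com -> 10.0.0.3 (expiry=6+1=7). clock=6
Op 13: insert c.com -> 10.0.0.1 (expiry=6+1=7). clock=6
Op 14: insert e.com -> 10.0.0.3 (expiry=6+5=11). clock=6
Op 15: tick 1 -> clock=7. purged={c.com,d.com}
Op 16: insert d.com -> 10.0.0.4 (expiry=7+1=8). clock=7
Op 17: tick 1 -> clock=8. purged={d.com}
Op 18: tick 2 -> clock=10. purged={a.com,b.com}
Op 19: insert d.com -> 10.0.0.3 (expiry=10+2=12). clock=10
Op 20: insert e.com -> 10.0.0.1 (expiry=10+2=12). clock=10
Op 21: insert b.com -> 10.0.0.3 (expiry=10+5=15). clock=10
Op 22: insert e.com -> 10.0.0.2 (expiry=10+1=11). clock=10
Op 23: tick 2 -> clock=12. purged={d.com,e.com}
Op 24: insert b.com -> 10.0.0.4 (expiry=12+3=15). clock=12
Op 25: tick 1 -> clock=13.
lookup d.com: not in cache (expired or never inserted)

Answer: NXDOMAIN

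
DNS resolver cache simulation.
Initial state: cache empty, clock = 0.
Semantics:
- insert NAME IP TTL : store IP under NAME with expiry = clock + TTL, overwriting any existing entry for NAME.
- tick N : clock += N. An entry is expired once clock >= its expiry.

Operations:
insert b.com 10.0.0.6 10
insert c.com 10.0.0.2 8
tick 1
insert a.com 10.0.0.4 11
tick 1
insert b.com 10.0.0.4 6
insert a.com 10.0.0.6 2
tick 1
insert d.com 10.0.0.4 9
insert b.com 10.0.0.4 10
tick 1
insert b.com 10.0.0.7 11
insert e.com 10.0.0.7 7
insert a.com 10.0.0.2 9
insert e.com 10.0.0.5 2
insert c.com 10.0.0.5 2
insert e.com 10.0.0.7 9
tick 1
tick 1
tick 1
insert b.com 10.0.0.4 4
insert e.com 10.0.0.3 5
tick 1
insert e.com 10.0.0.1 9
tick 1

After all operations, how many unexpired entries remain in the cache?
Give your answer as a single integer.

Answer: 4

Derivation:
Op 1: insert b.com -> 10.0.0.6 (expiry=0+10=10). clock=0
Op 2: insert c.com -> 10.0.0.2 (expiry=0+8=8). clock=0
Op 3: tick 1 -> clock=1.
Op 4: insert a.com -> 10.0.0.4 (expiry=1+11=12). clock=1
Op 5: tick 1 -> clock=2.
Op 6: insert b.com -> 10.0.0.4 (expiry=2+6=8). clock=2
Op 7: insert a.com -> 10.0.0.6 (expiry=2+2=4). clock=2
Op 8: tick 1 -> clock=3.
Op 9: insert d.com -> 10.0.0.4 (expiry=3+9=12). clock=3
Op 10: insert b.com -> 10.0.0.4 (expiry=3+10=13). clock=3
Op 11: tick 1 -> clock=4. purged={a.com}
Op 12: insert b.com -> 10.0.0.7 (expiry=4+11=15). clock=4
Op 13: insert e.com -> 10.0.0.7 (expiry=4+7=11). clock=4
Op 14: insert a.com -> 10.0.0.2 (expiry=4+9=13). clock=4
Op 15: insert e.com -> 10.0.0.5 (expiry=4+2=6). clock=4
Op 16: insert c.com -> 10.0.0.5 (expiry=4+2=6). clock=4
Op 17: insert e.com -> 10.0.0.7 (expiry=4+9=13). clock=4
Op 18: tick 1 -> clock=5.
Op 19: tick 1 -> clock=6. purged={c.com}
Op 20: tick 1 -> clock=7.
Op 21: insert b.com -> 10.0.0.4 (expiry=7+4=11). clock=7
Op 22: insert e.com -> 10.0.0.3 (expiry=7+5=12). clock=7
Op 23: tick 1 -> clock=8.
Op 24: insert e.com -> 10.0.0.1 (expiry=8+9=17). clock=8
Op 25: tick 1 -> clock=9.
Final cache (unexpired): {a.com,b.com,d.com,e.com} -> size=4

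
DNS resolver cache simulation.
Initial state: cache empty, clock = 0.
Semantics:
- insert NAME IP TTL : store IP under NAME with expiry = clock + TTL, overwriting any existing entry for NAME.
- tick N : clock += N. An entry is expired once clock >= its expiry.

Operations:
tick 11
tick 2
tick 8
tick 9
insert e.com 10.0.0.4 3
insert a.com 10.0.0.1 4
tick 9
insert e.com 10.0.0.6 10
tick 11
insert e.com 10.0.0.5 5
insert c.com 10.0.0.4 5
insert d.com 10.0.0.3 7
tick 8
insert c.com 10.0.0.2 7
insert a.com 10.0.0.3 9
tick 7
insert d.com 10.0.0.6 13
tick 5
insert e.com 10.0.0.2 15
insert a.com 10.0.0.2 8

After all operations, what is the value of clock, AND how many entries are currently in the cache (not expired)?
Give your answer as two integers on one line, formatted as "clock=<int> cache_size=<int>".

Answer: clock=70 cache_size=3

Derivation:
Op 1: tick 11 -> clock=11.
Op 2: tick 2 -> clock=13.
Op 3: tick 8 -> clock=21.
Op 4: tick 9 -> clock=30.
Op 5: insert e.com -> 10.0.0.4 (expiry=30+3=33). clock=30
Op 6: insert a.com -> 10.0.0.1 (expiry=30+4=34). clock=30
Op 7: tick 9 -> clock=39. purged={a.com,e.com}
Op 8: insert e.com -> 10.0.0.6 (expiry=39+10=49). clock=39
Op 9: tick 11 -> clock=50. purged={e.com}
Op 10: insert e.com -> 10.0.0.5 (expiry=50+5=55). clock=50
Op 11: insert c.com -> 10.0.0.4 (expiry=50+5=55). clock=50
Op 12: insert d.com -> 10.0.0.3 (expiry=50+7=57). clock=50
Op 13: tick 8 -> clock=58. purged={c.com,d.com,e.com}
Op 14: insert c.com -> 10.0.0.2 (expiry=58+7=65). clock=58
Op 15: insert a.com -> 10.0.0.3 (expiry=58+9=67). clock=58
Op 16: tick 7 -> clock=65. purged={c.com}
Op 17: insert d.com -> 10.0.0.6 (expiry=65+13=78). clock=65
Op 18: tick 5 -> clock=70. purged={a.com}
Op 19: insert e.com -> 10.0.0.2 (expiry=70+15=85). clock=70
Op 20: insert a.com -> 10.0.0.2 (expiry=70+8=78). clock=70
Final clock = 70
Final cache (unexpired): {a.com,d.com,e.com} -> size=3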